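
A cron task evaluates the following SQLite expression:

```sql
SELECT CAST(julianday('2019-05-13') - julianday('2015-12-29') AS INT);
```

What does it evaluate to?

2 days remain in December 2015 after the 29th (31 − 29).
Full months from January 2016 through April 2019 contribute their day counts.
Then 13 days into May 2019.
Total: 2 + 31 + 29 + 31 + 30 + 31 + 30 + 31 + 31 + 30 + 31 + 30 + 31 + 31 + 28 + 31 + 30 + 31 + 30 + 31 + 31 + 30 + 31 + 30 + 31 + 31 + 28 + 31 + 30 + 31 + 30 + 31 + 31 + 30 + 31 + 30 + 31 + 31 + 28 + 31 + 30 + 13 = 1231.

1231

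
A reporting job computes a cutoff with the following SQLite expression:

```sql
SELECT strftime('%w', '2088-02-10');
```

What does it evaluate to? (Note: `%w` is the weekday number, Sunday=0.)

2088-02-10 is a Tuesday; with Sunday=0 that is 2.

2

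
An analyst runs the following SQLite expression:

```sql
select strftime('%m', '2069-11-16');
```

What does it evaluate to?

`%m` extracts the 2-digit month (01-12): 11.

11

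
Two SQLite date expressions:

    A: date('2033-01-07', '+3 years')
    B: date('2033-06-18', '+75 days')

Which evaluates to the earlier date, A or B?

B

A = 2036-01-07.
B = 2033-09-01.
B is earlier.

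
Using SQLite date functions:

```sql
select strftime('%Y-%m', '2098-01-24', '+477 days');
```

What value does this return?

First apply '+477 days': 2098-01-24 → 2099-05-16.
`%Y-%m` extracts the year-month: 2099-05.

2099-05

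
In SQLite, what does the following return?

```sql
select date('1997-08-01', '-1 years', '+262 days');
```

1997-04-20

Adding -1 year to 1997-08-01 gives 1996-08-01.
Applying '+262 days' to 1996-08-01: counting 262 days forward gives 1997-04-20.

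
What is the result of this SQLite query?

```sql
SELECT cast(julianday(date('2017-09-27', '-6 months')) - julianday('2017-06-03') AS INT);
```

-68

Adding -6 months to 2017-09-27 gives 2017-03-27.
4 days remain in March 2017 after the 27th (31 − 27).
April 2017: 30 days.
May 2017: 31 days.
Then 3 days into June 2017.
Total: 4 + 30 + 31 + 3 = 68.
The subtraction is earlier − later, so the result is −68 → -68.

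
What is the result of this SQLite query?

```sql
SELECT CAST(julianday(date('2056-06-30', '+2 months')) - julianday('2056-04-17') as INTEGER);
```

135

Adding +2 months to 2056-06-30 gives 2056-08-30.
13 days remain in April 2056 after the 17th (30 − 17).
May 2056: 31 days.
June 2056: 30 days.
July 2056: 31 days.
Then 30 days into August 2056.
Total: 13 + 31 + 30 + 31 + 30 = 135.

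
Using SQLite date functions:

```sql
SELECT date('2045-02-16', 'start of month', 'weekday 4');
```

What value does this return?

2045-02-02

`start of month` rewinds 2045-02-16 to 2045-02-01.
`weekday 4` advances to the next Thursday; 2045-02-01 is a Wednesday, so it moves forward to 2045-02-02.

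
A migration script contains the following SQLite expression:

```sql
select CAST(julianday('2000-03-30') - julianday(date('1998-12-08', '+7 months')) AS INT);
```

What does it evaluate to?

Adding +7 months to 1998-12-08 gives 1999-07-08.
23 days remain in July 1999 after the 8th (31 − 8).
Full months from August 1999 through February 2000 contribute their day counts.
Then 30 days into March 2000.
Total: 23 + 31 + 30 + 31 + 30 + 31 + 31 + 29 + 30 = 266.

266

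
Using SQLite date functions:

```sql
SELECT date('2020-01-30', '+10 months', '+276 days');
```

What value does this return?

Adding +10 months to 2020-01-30 gives 2020-11-30.
Applying '+276 days' to 2020-11-30: counting 276 days forward gives 2021-09-02.

2021-09-02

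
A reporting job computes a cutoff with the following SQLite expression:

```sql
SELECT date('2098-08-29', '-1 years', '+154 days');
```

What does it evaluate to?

Adding -1 year to 2098-08-29 gives 2097-08-29.
Applying '+154 days' to 2097-08-29: counting 154 days forward gives 2098-01-30.

2098-01-30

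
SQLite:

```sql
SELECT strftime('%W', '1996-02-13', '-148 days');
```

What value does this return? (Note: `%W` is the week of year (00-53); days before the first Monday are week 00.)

38

First apply '-148 days': 1996-02-13 → 1995-09-18.
1995-09-18 is a Monday. SQLite's %W counts Mondays since the year started; the result is 38.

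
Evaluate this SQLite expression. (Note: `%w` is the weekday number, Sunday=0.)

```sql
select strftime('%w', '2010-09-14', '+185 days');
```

First apply '+185 days': 2010-09-14 → 2011-03-18.
2011-03-18 is a Friday; with Sunday=0 that is 5.

5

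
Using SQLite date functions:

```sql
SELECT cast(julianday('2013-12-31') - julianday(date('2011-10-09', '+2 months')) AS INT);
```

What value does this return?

Adding +2 months to 2011-10-09 gives 2011-12-09.
22 days remain in December 2011 after the 9th (31 − 9).
Full months from January 2012 through November 2013 contribute their day counts.
Then 31 days into December 2013.
Total: 22 + 31 + 29 + 31 + 30 + 31 + 30 + 31 + 31 + 30 + 31 + 30 + 31 + 31 + 28 + 31 + 30 + 31 + 30 + 31 + 31 + 30 + 31 + 30 + 31 = 753.

753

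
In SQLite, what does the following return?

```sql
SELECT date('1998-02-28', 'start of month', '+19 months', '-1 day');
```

`start of month` rewinds 1998-02-28 to 1998-02-01.
Adding +19 months to 1998-02-01 gives 1999-09-01.
Going back 1 day from 1999-09-01 reaches 1999-08-31 (last day of August, 31 days).

1999-08-31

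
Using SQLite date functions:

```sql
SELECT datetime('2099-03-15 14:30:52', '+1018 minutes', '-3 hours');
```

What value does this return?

2099-03-16 04:28:52

1018 minutes = 16h 58m; +1018 minutes from 2099-03-15 14:30:52 is 2099-03-16 07:28:52 (crosses midnight).
-3 hours from 2099-03-16 07:28:52 is 2099-03-16 04:28:52.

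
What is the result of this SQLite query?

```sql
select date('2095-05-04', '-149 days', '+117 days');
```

Applying '-149 days' to 2095-05-04: counting 149 days back gives 2094-12-06.
Applying '+117 days' to 2094-12-06: counting 117 days forward gives 2095-04-02.

2095-04-02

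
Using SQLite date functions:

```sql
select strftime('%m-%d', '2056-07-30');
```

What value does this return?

`%m-%d` extracts the month-day: 07-30.

07-30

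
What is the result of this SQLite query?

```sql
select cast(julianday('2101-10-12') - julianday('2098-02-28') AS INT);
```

0 days remain in February 2098 after the 28th (28 − 28).
Full months from March 2098 through September 2101 contribute their day counts.
Then 12 days into October 2101.
Total: 0 + 31 + 30 + 31 + 30 + 31 + 31 + 30 + 31 + 30 + 31 + 31 + 28 + 31 + 30 + 31 + 30 + 31 + 31 + 30 + 31 + 30 + 31 + 31 + 28 + 31 + 30 + 31 + 30 + 31 + 31 + 30 + 31 + 30 + 31 + 31 + 28 + 31 + 30 + 31 + 30 + 31 + 31 + 30 + 12 = 1321.

1321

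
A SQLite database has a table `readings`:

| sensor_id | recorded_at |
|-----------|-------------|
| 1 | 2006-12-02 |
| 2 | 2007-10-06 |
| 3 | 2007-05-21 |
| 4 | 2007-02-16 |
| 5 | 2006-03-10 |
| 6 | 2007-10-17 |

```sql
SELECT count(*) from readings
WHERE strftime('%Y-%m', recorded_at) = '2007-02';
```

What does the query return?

Rows with year-month 2007-02: 2007-02-16 → 1.

1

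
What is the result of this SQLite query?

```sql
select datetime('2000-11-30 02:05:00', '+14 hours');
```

+14 hours from 2000-11-30 02:05:00 is 2000-11-30 16:05:00.

2000-11-30 16:05:00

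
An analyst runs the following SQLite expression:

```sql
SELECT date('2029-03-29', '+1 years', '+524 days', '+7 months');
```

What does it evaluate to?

Adding +1 year to 2029-03-29 gives 2030-03-29.
Applying '+524 days' to 2030-03-29: counting 524 days forward gives 2031-09-04.
Adding +7 months to 2031-09-04 gives 2032-04-04.

2032-04-04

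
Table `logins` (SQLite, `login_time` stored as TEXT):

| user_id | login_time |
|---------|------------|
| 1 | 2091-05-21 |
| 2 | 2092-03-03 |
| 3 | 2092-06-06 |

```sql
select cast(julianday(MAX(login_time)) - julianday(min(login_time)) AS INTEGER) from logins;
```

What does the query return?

MIN = 2091-05-21, MAX = 2092-06-06.
10 days remain in May 2091 after the 21st (31 − 21).
Full months from June 2091 through May 2092 contribute their day counts.
Then 6 days into June 2092.
Total: 10 + 30 + 31 + 31 + 30 + 31 + 30 + 31 + 31 + 29 + 31 + 30 + 31 + 6 = 382.

382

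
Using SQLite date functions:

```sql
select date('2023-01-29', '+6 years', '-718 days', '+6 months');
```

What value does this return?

Adding +6 years to 2023-01-29 gives 2029-01-29.
Applying '-718 days' to 2029-01-29: counting 718 days back gives 2027-02-11.
Adding +6 months to 2027-02-11 gives 2027-08-11.

2027-08-11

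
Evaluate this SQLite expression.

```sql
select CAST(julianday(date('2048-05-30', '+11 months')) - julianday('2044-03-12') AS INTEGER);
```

Adding +11 months to 2048-05-30 gives 2049-04-30.
19 days remain in March 2044 after the 12th (31 − 12).
Full months from April 2044 through March 2049 contribute their day counts.
Then 30 days into April 2049.
Total: 19 + 30 + 31 + 30 + 31 + 31 + 30 + 31 + 30 + 31 + 31 + 28 + 31 + 30 + 31 + 30 + 31 + 31 + 30 + 31 + 30 + 31 + 31 + 28 + 31 + 30 + 31 + 30 + 31 + 31 + 30 + 31 + 30 + 31 + 31 + 28 + 31 + 30 + 31 + 30 + 31 + 31 + 30 + 31 + 30 + 31 + 31 + 29 + 31 + 30 + 31 + 30 + 31 + 31 + 30 + 31 + 30 + 31 + 31 + 28 + 31 + 30 = 1875.

1875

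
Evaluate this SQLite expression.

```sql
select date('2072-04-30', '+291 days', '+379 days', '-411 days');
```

Applying '+291 days' to 2072-04-30: counting 291 days forward gives 2073-02-15.
Applying '+379 days' to 2073-02-15: counting 379 days forward gives 2074-03-01.
Applying '-411 days' to 2074-03-01: counting 411 days back gives 2073-01-14.

2073-01-14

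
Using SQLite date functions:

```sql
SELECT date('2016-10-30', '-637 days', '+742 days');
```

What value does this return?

Applying '-637 days' to 2016-10-30: counting 637 days back gives 2015-02-01.
Applying '+742 days' to 2015-02-01: counting 742 days forward gives 2017-02-12.

2017-02-12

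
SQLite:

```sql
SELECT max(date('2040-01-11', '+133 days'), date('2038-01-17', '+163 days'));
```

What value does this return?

date('2040-01-11', '+133 days') → 2040-05-23.
date('2038-01-17', '+163 days') → 2038-06-29.
Later of the two is 2040-05-23.

2040-05-23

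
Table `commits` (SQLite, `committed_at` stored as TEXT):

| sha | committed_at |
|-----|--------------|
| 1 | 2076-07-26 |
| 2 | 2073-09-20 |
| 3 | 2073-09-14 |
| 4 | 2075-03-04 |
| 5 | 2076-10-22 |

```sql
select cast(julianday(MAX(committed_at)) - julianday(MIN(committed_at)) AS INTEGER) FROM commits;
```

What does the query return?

1134

MIN = 2073-09-14, MAX = 2076-10-22.
16 days remain in September 2073 after the 14th (30 − 14).
Full months from October 2073 through September 2076 contribute their day counts.
Then 22 days into October 2076.
Total: 16 + 31 + 30 + 31 + 31 + 28 + 31 + 30 + 31 + 30 + 31 + 31 + 30 + 31 + 30 + 31 + 31 + 28 + 31 + 30 + 31 + 30 + 31 + 31 + 30 + 31 + 30 + 31 + 31 + 29 + 31 + 30 + 31 + 30 + 31 + 31 + 30 + 22 = 1134.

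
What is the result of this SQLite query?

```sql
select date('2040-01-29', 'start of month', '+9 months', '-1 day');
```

`start of month` rewinds 2040-01-29 to 2040-01-01.
Adding +9 months to 2040-01-01 gives 2040-10-01.
Going back 1 day from 2040-10-01 reaches 2040-09-30 (last day of September, 30 days).

2040-09-30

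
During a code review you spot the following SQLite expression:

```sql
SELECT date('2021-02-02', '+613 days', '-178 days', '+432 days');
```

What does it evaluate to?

Applying '+613 days' to 2021-02-02: counting 613 days forward gives 2022-10-08.
Applying '-178 days' to 2022-10-08: counting 178 days back gives 2022-04-13.
Applying '+432 days' to 2022-04-13: counting 432 days forward gives 2023-06-19.

2023-06-19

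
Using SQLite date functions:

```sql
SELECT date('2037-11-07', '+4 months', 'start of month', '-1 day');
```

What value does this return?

2038-02-28

Adding +4 months to 2037-11-07 gives 2038-03-07.
`start of month` rewinds 2038-03-07 to 2038-03-01.
Going back 1 day from 2038-03-01 reaches 2038-02-28 (last day of February, 28 days).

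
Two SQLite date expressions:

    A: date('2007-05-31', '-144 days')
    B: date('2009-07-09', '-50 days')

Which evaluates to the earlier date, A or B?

A = 2007-01-07.
B = 2009-05-20.
A is earlier.

A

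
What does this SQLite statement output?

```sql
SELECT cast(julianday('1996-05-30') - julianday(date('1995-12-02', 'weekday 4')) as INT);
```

175

`weekday 4` advances to the next Thursday; 1995-12-02 is a Saturday, so it moves forward to 1995-12-07.
24 days remain in December 1995 after the 7th (31 − 7).
January 1996: 31 days.
February 1996: 29 days (leap year).
March 1996: 31 days.
April 1996: 30 days.
Then 30 days into May 1996.
Total: 24 + 31 + 29 + 31 + 30 + 30 = 175.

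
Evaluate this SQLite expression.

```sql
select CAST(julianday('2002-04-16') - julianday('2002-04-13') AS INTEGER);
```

Both dates are in April 2002: 16 − 13 = 3.

3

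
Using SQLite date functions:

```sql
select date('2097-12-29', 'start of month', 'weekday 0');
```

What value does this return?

2097-12-01

`start of month` rewinds 2097-12-29 to 2097-12-01.
`weekday 0` advances to the next Sunday; 2097-12-01 is already a Sunday, so it stays at 2097-12-01.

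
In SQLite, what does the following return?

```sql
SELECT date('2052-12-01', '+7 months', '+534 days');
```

Adding +7 months to 2052-12-01 gives 2053-07-01.
Applying '+534 days' to 2053-07-01: counting 534 days forward gives 2054-12-17.

2054-12-17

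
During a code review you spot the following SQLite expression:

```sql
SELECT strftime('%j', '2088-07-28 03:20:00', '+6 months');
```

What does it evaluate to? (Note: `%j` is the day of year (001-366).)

First apply '+6 months': 2088-07-28 03:20:00 → 2089-01-28 03:20:00.
Day-of-year for 2089-01-28: days since 2089-01-01 inclusive = 28, zero-padded to 028.

028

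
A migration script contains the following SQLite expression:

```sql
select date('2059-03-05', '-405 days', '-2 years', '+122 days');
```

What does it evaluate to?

2056-05-25

Applying '-405 days' to 2059-03-05: counting 405 days back gives 2058-01-24.
Adding -2 years to 2058-01-24 gives 2056-01-24.
Applying '+122 days' to 2056-01-24: counting 122 days forward gives 2056-05-25.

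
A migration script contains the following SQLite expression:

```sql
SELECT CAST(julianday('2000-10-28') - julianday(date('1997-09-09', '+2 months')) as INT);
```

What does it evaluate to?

Adding +2 months to 1997-09-09 gives 1997-11-09.
21 days remain in November 1997 after the 9th (30 − 9).
Full months from December 1997 through September 2000 contribute their day counts.
Then 28 days into October 2000.
Total: 21 + 31 + 31 + 28 + 31 + 30 + 31 + 30 + 31 + 31 + 30 + 31 + 30 + 31 + 31 + 28 + 31 + 30 + 31 + 30 + 31 + 31 + 30 + 31 + 30 + 31 + 31 + 29 + 31 + 30 + 31 + 30 + 31 + 31 + 30 + 28 = 1084.

1084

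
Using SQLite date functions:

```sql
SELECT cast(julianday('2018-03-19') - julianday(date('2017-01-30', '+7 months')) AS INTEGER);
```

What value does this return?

201

Adding +7 months to 2017-01-30 gives 2017-08-30.
1 day remains in August 2017 after the 30th (31 − 30).
Full months from September 2017 through February 2018 contribute their day counts.
Then 19 days into March 2018.
Total: 1 + 30 + 31 + 30 + 31 + 31 + 28 + 19 = 201.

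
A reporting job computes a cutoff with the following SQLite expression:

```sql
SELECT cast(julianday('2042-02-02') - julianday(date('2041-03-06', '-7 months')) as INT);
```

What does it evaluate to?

545

Adding -7 months to 2041-03-06 gives 2040-08-06.
25 days remain in August 2040 after the 6th (31 − 6).
Full months from September 2040 through January 2042 contribute their day counts.
Then 2 days into February 2042.
Total: 25 + 30 + 31 + 30 + 31 + 31 + 28 + 31 + 30 + 31 + 30 + 31 + 31 + 30 + 31 + 30 + 31 + 31 + 2 = 545.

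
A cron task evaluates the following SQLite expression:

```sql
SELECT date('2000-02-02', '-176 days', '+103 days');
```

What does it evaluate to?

1999-11-21

Applying '-176 days' to 2000-02-02: counting 176 days back gives 1999-08-10.
Applying '+103 days' to 1999-08-10: counting 103 days forward gives 1999-11-21.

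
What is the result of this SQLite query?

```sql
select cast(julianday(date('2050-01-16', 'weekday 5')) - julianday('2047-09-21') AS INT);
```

853

`weekday 5` advances to the next Friday; 2050-01-16 is a Sunday, so it moves forward to 2050-01-21.
9 days remain in September 2047 after the 21st (30 − 21).
Full months from October 2047 through December 2049 contribute their day counts.
Then 21 days into January 2050.
Total: 9 + 31 + 30 + 31 + 31 + 29 + 31 + 30 + 31 + 30 + 31 + 31 + 30 + 31 + 30 + 31 + 31 + 28 + 31 + 30 + 31 + 30 + 31 + 31 + 30 + 31 + 30 + 31 + 21 = 853.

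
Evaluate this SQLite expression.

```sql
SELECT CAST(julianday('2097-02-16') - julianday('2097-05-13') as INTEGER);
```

12 days remain in February 2097 after the 16th (28 − 16).
March 2097: 31 days.
April 2097: 30 days.
Then 13 days into May 2097.
Total: 12 + 31 + 30 + 13 = 86.
The subtraction is earlier − later, so the result is −86 → -86.

-86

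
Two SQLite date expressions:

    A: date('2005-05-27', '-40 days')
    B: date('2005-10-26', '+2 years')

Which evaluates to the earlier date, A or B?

A = 2005-04-17.
B = 2007-10-26.
A is earlier.

A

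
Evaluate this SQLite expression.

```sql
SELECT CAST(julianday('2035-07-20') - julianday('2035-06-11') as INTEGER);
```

19 days remain in June 2035 after the 11th (30 − 11).
Then 20 days into July 2035.
Total: 19 + 20 = 39.

39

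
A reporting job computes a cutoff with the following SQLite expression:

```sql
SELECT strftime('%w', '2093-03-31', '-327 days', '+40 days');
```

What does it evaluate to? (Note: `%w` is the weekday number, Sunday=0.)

First apply '-327 days', '+40 days': 2093-03-31 → 2092-06-17.
2092-06-17 is a Tuesday; with Sunday=0 that is 2.

2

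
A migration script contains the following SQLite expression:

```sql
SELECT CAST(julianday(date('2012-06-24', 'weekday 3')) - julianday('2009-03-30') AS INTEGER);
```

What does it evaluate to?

`weekday 3` advances to the next Wednesday; 2012-06-24 is a Sunday, so it moves forward to 2012-06-27.
1 day remains in March 2009 after the 30th (31 − 30).
Full months from April 2009 through May 2012 contribute their day counts.
Then 27 days into June 2012.
Total: 1 + 30 + 31 + 30 + 31 + 31 + 30 + 31 + 30 + 31 + 31 + 28 + 31 + 30 + 31 + 30 + 31 + 31 + 30 + 31 + 30 + 31 + 31 + 28 + 31 + 30 + 31 + 30 + 31 + 31 + 30 + 31 + 30 + 31 + 31 + 29 + 31 + 30 + 31 + 27 = 1185.

1185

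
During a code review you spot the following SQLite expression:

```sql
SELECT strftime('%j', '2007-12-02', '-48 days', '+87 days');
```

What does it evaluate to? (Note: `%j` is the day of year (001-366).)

010

First apply '-48 days', '+87 days': 2007-12-02 → 2008-01-10.
Day-of-year for 2008-01-10: days since 2008-01-01 inclusive = 10, zero-padded to 010.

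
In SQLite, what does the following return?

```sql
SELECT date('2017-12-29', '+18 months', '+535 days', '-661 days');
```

2019-02-23

Adding +18 months to 2017-12-29 gives 2019-06-29.
Applying '+535 days' to 2019-06-29: counting 535 days forward gives 2020-12-15.
Applying '-661 days' to 2020-12-15: counting 661 days back gives 2019-02-23.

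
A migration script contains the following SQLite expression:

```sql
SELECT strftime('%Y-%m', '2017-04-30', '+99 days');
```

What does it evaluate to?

First apply '+99 days': 2017-04-30 → 2017-08-07.
`%Y-%m` extracts the year-month: 2017-08.

2017-08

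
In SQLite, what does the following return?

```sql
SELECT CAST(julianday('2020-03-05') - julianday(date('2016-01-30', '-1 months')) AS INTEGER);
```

Adding -1 month to 2016-01-30 gives 2015-12-30.
1 day remains in December 2015 after the 30th (31 − 30).
Full months from January 2016 through February 2020 contribute their day counts.
Then 5 days into March 2020.
Total: 1 + 31 + 29 + 31 + 30 + 31 + 30 + 31 + 31 + 30 + 31 + 30 + 31 + 31 + 28 + 31 + 30 + 31 + 30 + 31 + 31 + 30 + 31 + 30 + 31 + 31 + 28 + 31 + 30 + 31 + 30 + 31 + 31 + 30 + 31 + 30 + 31 + 31 + 28 + 31 + 30 + 31 + 30 + 31 + 31 + 30 + 31 + 30 + 31 + 31 + 29 + 5 = 1527.

1527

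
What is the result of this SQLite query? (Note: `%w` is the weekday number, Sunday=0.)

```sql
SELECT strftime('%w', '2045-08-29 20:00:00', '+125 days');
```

First apply '+125 days': 2045-08-29 20:00:00 → 2046-01-01 20:00:00.
2046-01-01 is a Monday; with Sunday=0 that is 1.

1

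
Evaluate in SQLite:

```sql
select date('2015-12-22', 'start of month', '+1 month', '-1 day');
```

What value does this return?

`start of month` rewinds 2015-12-22 to 2015-12-01.
Adding +1 month to 2015-12-01 gives 2016-01-01.
Going back 1 day from 2016-01-01 reaches 2015-12-31 (last day of December, 31 days).

2015-12-31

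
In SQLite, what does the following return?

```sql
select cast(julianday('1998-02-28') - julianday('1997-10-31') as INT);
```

120

0 days remain in October 1997 after the 31st (31 − 31).
November 1997: 30 days.
December 1997: 31 days.
January 1998: 31 days.
Then 28 days into February 1998.
Total: 0 + 30 + 31 + 31 + 28 = 120.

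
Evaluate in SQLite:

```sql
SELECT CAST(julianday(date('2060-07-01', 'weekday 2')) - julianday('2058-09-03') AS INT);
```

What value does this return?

`weekday 2` advances to the next Tuesday; 2060-07-01 is a Thursday, so it moves forward to 2060-07-06.
27 days remain in September 2058 after the 3rd (30 − 3).
Full months from October 2058 through June 2060 contribute their day counts.
Then 6 days into July 2060.
Total: 27 + 31 + 30 + 31 + 31 + 28 + 31 + 30 + 31 + 30 + 31 + 31 + 30 + 31 + 30 + 31 + 31 + 29 + 31 + 30 + 31 + 30 + 6 = 672.

672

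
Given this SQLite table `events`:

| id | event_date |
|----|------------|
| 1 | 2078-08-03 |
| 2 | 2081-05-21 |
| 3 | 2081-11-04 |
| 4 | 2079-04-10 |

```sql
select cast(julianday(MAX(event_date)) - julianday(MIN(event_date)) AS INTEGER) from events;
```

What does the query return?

MIN = 2078-08-03, MAX = 2081-11-04.
28 days remain in August 2078 after the 3rd (31 − 3).
Full months from September 2078 through October 2081 contribute their day counts.
Then 4 days into November 2081.
Total: 28 + 30 + 31 + 30 + 31 + 31 + 28 + 31 + 30 + 31 + 30 + 31 + 31 + 30 + 31 + 30 + 31 + 31 + 29 + 31 + 30 + 31 + 30 + 31 + 31 + 30 + 31 + 30 + 31 + 31 + 28 + 31 + 30 + 31 + 30 + 31 + 31 + 30 + 31 + 4 = 1189.

1189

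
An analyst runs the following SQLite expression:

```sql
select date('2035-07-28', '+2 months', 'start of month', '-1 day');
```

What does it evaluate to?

Adding +2 months to 2035-07-28 gives 2035-09-28.
`start of month` rewinds 2035-09-28 to 2035-09-01.
Going back 1 day from 2035-09-01 reaches 2035-08-31 (last day of August, 31 days).

2035-08-31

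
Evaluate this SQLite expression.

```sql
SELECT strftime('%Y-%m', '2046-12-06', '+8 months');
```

First apply '+8 months': 2046-12-06 → 2047-08-06.
`%Y-%m` extracts the year-month: 2047-08.

2047-08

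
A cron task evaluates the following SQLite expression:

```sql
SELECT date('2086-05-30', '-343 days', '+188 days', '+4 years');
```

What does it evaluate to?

Applying '-343 days' to 2086-05-30: counting 343 days back gives 2085-06-21.
Applying '+188 days' to 2085-06-21: counting 188 days forward gives 2085-12-26.
Adding +4 years to 2085-12-26 gives 2089-12-26.

2089-12-26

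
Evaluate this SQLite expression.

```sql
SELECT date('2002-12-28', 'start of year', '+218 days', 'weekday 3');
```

`start of year` rewinds 2002-12-28 to 2002-01-01.
Applying '+218 days' to 2002-01-01: counting 218 days forward gives 2002-08-07.
`weekday 3` advances to the next Wednesday; 2002-08-07 is already a Wednesday, so it stays at 2002-08-07.

2002-08-07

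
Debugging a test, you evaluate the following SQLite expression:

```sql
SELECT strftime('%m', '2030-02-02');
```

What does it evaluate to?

`%m` extracts the 2-digit month (01-12): 02.

02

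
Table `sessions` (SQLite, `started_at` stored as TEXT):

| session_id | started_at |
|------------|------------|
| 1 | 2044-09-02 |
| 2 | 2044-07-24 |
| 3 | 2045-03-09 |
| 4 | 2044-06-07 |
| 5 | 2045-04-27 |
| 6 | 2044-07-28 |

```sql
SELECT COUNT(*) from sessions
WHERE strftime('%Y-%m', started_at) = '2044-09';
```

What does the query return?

1

Rows with year-month 2044-09: 2044-09-02 → 1.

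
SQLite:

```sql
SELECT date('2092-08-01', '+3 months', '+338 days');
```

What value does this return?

Adding +3 months to 2092-08-01 gives 2092-11-01.
Applying '+338 days' to 2092-11-01: counting 338 days forward gives 2093-10-05.

2093-10-05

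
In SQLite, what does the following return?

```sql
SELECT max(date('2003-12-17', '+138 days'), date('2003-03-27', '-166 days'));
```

2004-05-03

date('2003-12-17', '+138 days') → 2004-05-03.
date('2003-03-27', '-166 days') → 2002-10-12.
Later of the two is 2004-05-03.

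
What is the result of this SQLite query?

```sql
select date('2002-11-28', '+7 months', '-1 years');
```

2002-06-28

Adding +7 months to 2002-11-28 gives 2003-06-28.
Adding -1 year to 2003-06-28 gives 2002-06-28.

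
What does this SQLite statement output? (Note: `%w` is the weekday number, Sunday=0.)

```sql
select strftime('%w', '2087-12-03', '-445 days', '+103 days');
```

First apply '-445 days', '+103 days': 2087-12-03 → 2086-12-26.
2086-12-26 is a Thursday; with Sunday=0 that is 4.

4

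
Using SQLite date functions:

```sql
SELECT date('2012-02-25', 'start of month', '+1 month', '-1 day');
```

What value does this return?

2012-02-29

`start of month` rewinds 2012-02-25 to 2012-02-01.
Adding +1 month to 2012-02-01 gives 2012-03-01.
Going back 1 day from 2012-03-01 reaches 2012-02-29 (last day of February, 29 days).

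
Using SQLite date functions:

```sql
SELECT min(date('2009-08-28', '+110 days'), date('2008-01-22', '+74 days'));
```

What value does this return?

2008-04-05

date('2009-08-28', '+110 days') → 2009-12-16.
date('2008-01-22', '+74 days') → 2008-04-05.
Earlier of the two is 2008-04-05.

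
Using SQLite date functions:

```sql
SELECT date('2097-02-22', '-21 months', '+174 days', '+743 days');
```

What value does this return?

Adding -21 months to 2097-02-22 gives 2095-05-22.
Applying '+174 days' to 2095-05-22: counting 174 days forward gives 2095-11-12.
Applying '+743 days' to 2095-11-12: counting 743 days forward gives 2097-11-24.

2097-11-24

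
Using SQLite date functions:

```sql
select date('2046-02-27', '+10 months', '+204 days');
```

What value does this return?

Adding +10 months to 2046-02-27 gives 2046-12-27.
Applying '+204 days' to 2046-12-27: counting 204 days forward gives 2047-07-19.

2047-07-19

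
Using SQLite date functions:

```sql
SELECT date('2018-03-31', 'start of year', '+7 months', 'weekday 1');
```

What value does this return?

`start of year` rewinds 2018-03-31 to 2018-01-01.
Adding +7 months to 2018-01-01 gives 2018-08-01.
`weekday 1` advances to the next Monday; 2018-08-01 is a Wednesday, so it moves forward to 2018-08-06.

2018-08-06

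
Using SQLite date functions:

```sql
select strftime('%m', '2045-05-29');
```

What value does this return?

`%m` extracts the 2-digit month (01-12): 05.

05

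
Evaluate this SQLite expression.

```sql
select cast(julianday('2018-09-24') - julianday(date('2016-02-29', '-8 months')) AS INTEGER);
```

1183

Adding -8 months to 2016-02-29 gives 2015-06-29.
1 day remains in June 2015 after the 29th (30 − 29).
Full months from July 2015 through August 2018 contribute their day counts.
Then 24 days into September 2018.
Total: 1 + 31 + 31 + 30 + 31 + 30 + 31 + 31 + 29 + 31 + 30 + 31 + 30 + 31 + 31 + 30 + 31 + 30 + 31 + 31 + 28 + 31 + 30 + 31 + 30 + 31 + 31 + 30 + 31 + 30 + 31 + 31 + 28 + 31 + 30 + 31 + 30 + 31 + 31 + 24 = 1183.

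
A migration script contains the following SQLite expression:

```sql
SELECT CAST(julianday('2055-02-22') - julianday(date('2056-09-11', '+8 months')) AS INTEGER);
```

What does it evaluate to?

-809

Adding +8 months to 2056-09-11 gives 2057-05-11.
6 days remain in February 2055 after the 22nd (28 − 22).
Full months from March 2055 through April 2057 contribute their day counts.
Then 11 days into May 2057.
Total: 6 + 31 + 30 + 31 + 30 + 31 + 31 + 30 + 31 + 30 + 31 + 31 + 29 + 31 + 30 + 31 + 30 + 31 + 31 + 30 + 31 + 30 + 31 + 31 + 28 + 31 + 30 + 11 = 809.
The subtraction is earlier − later, so the result is −809 → -809.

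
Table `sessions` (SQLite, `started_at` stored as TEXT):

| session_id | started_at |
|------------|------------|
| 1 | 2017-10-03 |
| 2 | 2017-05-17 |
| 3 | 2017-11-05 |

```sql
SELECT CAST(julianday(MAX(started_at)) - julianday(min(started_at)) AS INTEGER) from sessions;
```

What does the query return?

MIN = 2017-05-17, MAX = 2017-11-05.
14 days remain in May 2017 after the 17th (31 − 17).
June 2017: 30 days.
July 2017: 31 days.
August 2017: 31 days.
September 2017: 30 days.
October 2017: 31 days.
Then 5 days into November 2017.
Total: 14 + 30 + 31 + 31 + 30 + 31 + 5 = 172.

172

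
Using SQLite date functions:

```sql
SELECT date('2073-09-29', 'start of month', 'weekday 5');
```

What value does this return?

2073-09-01

`start of month` rewinds 2073-09-29 to 2073-09-01.
`weekday 5` advances to the next Friday; 2073-09-01 is already a Friday, so it stays at 2073-09-01.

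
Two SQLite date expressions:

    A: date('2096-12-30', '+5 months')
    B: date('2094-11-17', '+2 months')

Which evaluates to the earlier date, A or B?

A = 2097-05-30.
B = 2095-01-17.
B is earlier.

B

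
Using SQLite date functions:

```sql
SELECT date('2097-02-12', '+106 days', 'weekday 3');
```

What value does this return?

2097-05-29

Applying '+106 days' to 2097-02-12: counting 106 days forward gives 2097-05-29.
`weekday 3` advances to the next Wednesday; 2097-05-29 is already a Wednesday, so it stays at 2097-05-29.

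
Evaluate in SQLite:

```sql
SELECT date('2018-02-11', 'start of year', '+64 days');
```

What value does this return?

`start of year` rewinds 2018-02-11 to 2018-01-01.
Applying '+64 days' to 2018-01-01: counting 64 days forward gives 2018-03-06.

2018-03-06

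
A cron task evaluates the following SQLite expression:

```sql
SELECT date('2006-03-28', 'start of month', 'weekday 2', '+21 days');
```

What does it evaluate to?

2006-03-28

`start of month` rewinds 2006-03-28 to 2006-03-01.
`weekday 2` advances to the next Tuesday; 2006-03-01 is a Wednesday, so it moves forward to 2006-03-07.
Advancing 21 more days within March lands on 2006-03-28.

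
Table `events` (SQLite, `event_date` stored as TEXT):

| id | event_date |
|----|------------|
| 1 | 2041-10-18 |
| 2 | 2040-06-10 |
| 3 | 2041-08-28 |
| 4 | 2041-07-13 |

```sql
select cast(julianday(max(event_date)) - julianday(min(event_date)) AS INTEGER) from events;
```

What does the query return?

495

MIN = 2040-06-10, MAX = 2041-10-18.
20 days remain in June 2040 after the 10th (30 − 10).
Full months from July 2040 through September 2041 contribute their day counts.
Then 18 days into October 2041.
Total: 20 + 31 + 31 + 30 + 31 + 30 + 31 + 31 + 28 + 31 + 30 + 31 + 30 + 31 + 31 + 30 + 18 = 495.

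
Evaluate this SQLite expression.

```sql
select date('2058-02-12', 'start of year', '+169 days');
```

2058-06-19

`start of year` rewinds 2058-02-12 to 2058-01-01.
Applying '+169 days' to 2058-01-01: counting 169 days forward gives 2058-06-19.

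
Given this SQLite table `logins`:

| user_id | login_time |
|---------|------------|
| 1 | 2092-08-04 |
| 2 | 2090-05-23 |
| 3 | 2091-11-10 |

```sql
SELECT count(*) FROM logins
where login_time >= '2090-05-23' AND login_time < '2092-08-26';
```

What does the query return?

3

Rows in [2090-05-23, 2092-08-26): 2092-08-04, 2090-05-23, 2091-11-10 → 3 rows.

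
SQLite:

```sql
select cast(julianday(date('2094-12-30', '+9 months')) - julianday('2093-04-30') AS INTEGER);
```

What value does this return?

Adding +9 months to 2094-12-30 gives 2095-09-30.
0 days remain in April 2093 after the 30th (30 − 30).
Full months from May 2093 through August 2095 contribute their day counts.
Then 30 days into September 2095.
Total: 0 + 31 + 30 + 31 + 31 + 30 + 31 + 30 + 31 + 31 + 28 + 31 + 30 + 31 + 30 + 31 + 31 + 30 + 31 + 30 + 31 + 31 + 28 + 31 + 30 + 31 + 30 + 31 + 31 + 30 = 883.

883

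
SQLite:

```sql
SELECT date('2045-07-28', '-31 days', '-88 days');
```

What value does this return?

Going back 28 days from 2045-07-28 reaches 2045-06-30 (last day of June, 30 days).
Going back 3 days within June lands on 2045-06-27.
Applying '-88 days' to 2045-06-27: counting 88 days back gives 2045-03-31.

2045-03-31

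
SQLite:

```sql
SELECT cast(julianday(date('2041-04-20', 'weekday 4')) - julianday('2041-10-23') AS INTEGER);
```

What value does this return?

`weekday 4` advances to the next Thursday; 2041-04-20 is a Saturday, so it moves forward to 2041-04-25.
5 days remain in April 2041 after the 25th (30 − 25).
May 2041: 31 days.
June 2041: 30 days.
July 2041: 31 days.
August 2041: 31 days.
September 2041: 30 days.
Then 23 days into October 2041.
Total: 5 + 31 + 30 + 31 + 31 + 30 + 23 = 181.
The subtraction is earlier − later, so the result is −181 → -181.

-181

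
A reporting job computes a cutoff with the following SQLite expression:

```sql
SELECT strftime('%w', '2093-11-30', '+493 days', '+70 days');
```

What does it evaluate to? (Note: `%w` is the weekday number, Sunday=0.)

4

First apply '+493 days', '+70 days': 2093-11-30 → 2095-06-16.
2095-06-16 is a Thursday; with Sunday=0 that is 4.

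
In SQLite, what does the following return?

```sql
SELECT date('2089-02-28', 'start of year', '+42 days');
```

2089-02-12

`start of year` rewinds 2089-02-28 to 2089-01-01.
Applying '+42 days' to 2089-01-01: counting 42 days forward gives 2089-02-12.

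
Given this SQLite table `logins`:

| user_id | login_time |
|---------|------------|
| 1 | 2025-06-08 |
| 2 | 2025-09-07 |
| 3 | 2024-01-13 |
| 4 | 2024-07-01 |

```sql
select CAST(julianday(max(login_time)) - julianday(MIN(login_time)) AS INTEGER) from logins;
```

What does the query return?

MIN = 2024-01-13, MAX = 2025-09-07.
18 days remain in January 2024 after the 13th (31 − 13).
Full months from February 2024 through August 2025 contribute their day counts.
Then 7 days into September 2025.
Total: 18 + 29 + 31 + 30 + 31 + 30 + 31 + 31 + 30 + 31 + 30 + 31 + 31 + 28 + 31 + 30 + 31 + 30 + 31 + 31 + 7 = 603.

603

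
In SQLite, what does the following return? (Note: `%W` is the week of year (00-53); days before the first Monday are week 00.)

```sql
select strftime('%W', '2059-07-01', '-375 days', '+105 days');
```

39

First apply '-375 days', '+105 days': 2059-07-01 → 2058-10-04.
2058-10-04 is a Friday. SQLite's %W counts Mondays since the year started; the result is 39.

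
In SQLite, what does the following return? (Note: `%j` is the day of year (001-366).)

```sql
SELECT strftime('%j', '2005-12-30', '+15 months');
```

089

First apply '+15 months': 2005-12-30 → 2007-03-30.
Day-of-year for 2007-03-30: days since 2007-01-01 inclusive = 89, zero-padded to 089.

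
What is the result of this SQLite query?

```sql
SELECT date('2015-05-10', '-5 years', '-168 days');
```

2009-11-23

Adding -5 years to 2015-05-10 gives 2010-05-10.
Applying '-168 days' to 2010-05-10: counting 168 days back gives 2009-11-23.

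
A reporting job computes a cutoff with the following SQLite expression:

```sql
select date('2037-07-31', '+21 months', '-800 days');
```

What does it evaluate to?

2037-02-20

Adding +21 months to 2037-07-31 targets 2039-04-31. April 2039 has only 30 days, so SQLite normalizes the 1-day overflow forward to 2039-05-01.
Applying '-800 days' to 2039-05-01: counting 800 days back gives 2037-02-20.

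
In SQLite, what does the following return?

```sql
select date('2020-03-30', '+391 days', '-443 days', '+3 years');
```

2023-02-07

Applying '+391 days' to 2020-03-30: counting 391 days forward gives 2021-04-25.
Applying '-443 days' to 2021-04-25: counting 443 days back gives 2020-02-07.
Adding +3 years to 2020-02-07 gives 2023-02-07.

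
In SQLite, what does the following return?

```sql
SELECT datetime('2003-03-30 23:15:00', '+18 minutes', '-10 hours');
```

2003-03-30 13:33:00

+18 minutes from 2003-03-30 23:15:00 is 2003-03-30 23:33:00.
-10 hours from 2003-03-30 23:33:00 is 2003-03-30 13:33:00.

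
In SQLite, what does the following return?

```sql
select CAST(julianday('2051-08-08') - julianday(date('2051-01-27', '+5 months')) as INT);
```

Adding +5 months to 2051-01-27 gives 2051-06-27.
3 days remain in June 2051 after the 27th (30 − 27).
July 2051: 31 days.
Then 8 days into August 2051.
Total: 3 + 31 + 8 = 42.

42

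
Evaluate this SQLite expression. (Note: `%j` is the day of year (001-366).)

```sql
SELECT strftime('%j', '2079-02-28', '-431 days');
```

358

First apply '-431 days': 2079-02-28 → 2077-12-24.
Day-of-year for 2077-12-24: days since 2077-01-01 inclusive = 358, zero-padded to 358.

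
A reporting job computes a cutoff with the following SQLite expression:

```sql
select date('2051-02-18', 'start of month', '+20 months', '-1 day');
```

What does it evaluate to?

2052-09-30

`start of month` rewinds 2051-02-18 to 2051-02-01.
Adding +20 months to 2051-02-01 gives 2052-10-01.
Going back 1 day from 2052-10-01 reaches 2052-09-30 (last day of September, 30 days).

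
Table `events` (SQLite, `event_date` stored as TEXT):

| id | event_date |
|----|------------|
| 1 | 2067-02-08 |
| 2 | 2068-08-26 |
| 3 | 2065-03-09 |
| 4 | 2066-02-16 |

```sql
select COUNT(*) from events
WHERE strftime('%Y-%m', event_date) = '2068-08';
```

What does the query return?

1

Rows with year-month 2068-08: 2068-08-26 → 1.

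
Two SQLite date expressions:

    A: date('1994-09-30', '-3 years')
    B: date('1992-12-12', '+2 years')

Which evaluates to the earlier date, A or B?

A = 1991-09-30.
B = 1994-12-12.
A is earlier.

A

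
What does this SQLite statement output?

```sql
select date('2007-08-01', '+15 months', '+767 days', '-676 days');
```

Adding +15 months to 2007-08-01 gives 2008-11-01.
Applying '+767 days' to 2008-11-01: counting 767 days forward gives 2010-12-08.
Applying '-676 days' to 2010-12-08: counting 676 days back gives 2009-01-31.

2009-01-31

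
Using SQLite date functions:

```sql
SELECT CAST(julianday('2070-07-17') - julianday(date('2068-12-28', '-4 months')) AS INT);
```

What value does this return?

Adding -4 months to 2068-12-28 gives 2068-08-28.
3 days remain in August 2068 after the 28th (31 − 28).
Full months from September 2068 through June 2070 contribute their day counts.
Then 17 days into July 2070.
Total: 3 + 30 + 31 + 30 + 31 + 31 + 28 + 31 + 30 + 31 + 30 + 31 + 31 + 30 + 31 + 30 + 31 + 31 + 28 + 31 + 30 + 31 + 30 + 17 = 688.

688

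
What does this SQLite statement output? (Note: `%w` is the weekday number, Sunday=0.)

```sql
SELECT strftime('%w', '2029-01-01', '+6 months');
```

First apply '+6 months': 2029-01-01 → 2029-07-01.
2029-07-01 is a Sunday; with Sunday=0 that is 0.

0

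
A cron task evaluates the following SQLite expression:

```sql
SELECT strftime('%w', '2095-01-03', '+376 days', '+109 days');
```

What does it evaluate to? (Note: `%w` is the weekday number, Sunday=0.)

3

First apply '+376 days', '+109 days': 2095-01-03 → 2096-05-02.
2096-05-02 is a Wednesday; with Sunday=0 that is 3.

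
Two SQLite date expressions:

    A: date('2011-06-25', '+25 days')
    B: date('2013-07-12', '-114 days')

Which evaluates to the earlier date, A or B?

A

A = 2011-07-20.
B = 2013-03-20.
A is earlier.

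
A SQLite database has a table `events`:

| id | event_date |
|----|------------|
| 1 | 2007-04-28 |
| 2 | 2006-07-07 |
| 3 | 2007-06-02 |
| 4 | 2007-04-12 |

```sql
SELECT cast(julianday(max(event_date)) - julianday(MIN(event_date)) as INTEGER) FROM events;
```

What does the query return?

330

MIN = 2006-07-07, MAX = 2007-06-02.
24 days remain in July 2006 after the 7th (31 − 7).
Full months from August 2006 through May 2007 contribute their day counts.
Then 2 days into June 2007.
Total: 24 + 31 + 30 + 31 + 30 + 31 + 31 + 28 + 31 + 30 + 31 + 2 = 330.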